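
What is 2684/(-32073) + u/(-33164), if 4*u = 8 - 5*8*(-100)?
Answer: -60574661/531834486 ≈ -0.11390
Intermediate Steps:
u = 1002 (u = (8 - 5*8*(-100))/4 = (8 - 40*(-100))/4 = (8 + 4000)/4 = (1/4)*4008 = 1002)
2684/(-32073) + u/(-33164) = 2684/(-32073) + 1002/(-33164) = 2684*(-1/32073) + 1002*(-1/33164) = -2684/32073 - 501/16582 = -60574661/531834486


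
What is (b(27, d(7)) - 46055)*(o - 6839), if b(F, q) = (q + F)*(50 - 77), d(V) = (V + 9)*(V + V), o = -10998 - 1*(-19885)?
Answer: -108199936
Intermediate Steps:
o = 8887 (o = -10998 + 19885 = 8887)
d(V) = 2*V*(9 + V) (d(V) = (9 + V)*(2*V) = 2*V*(9 + V))
b(F, q) = -27*F - 27*q (b(F, q) = (F + q)*(-27) = -27*F - 27*q)
(b(27, d(7)) - 46055)*(o - 6839) = ((-27*27 - 54*7*(9 + 7)) - 46055)*(8887 - 6839) = ((-729 - 54*7*16) - 46055)*2048 = ((-729 - 27*224) - 46055)*2048 = ((-729 - 6048) - 46055)*2048 = (-6777 - 46055)*2048 = -52832*2048 = -108199936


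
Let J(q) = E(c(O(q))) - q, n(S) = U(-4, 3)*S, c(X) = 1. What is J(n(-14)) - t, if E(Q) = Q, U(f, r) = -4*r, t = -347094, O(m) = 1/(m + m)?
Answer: 346927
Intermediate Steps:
O(m) = 1/(2*m)
n(S) = -12*S (n(S) = (-4*3)*S = -12*S)
J(q) = 1 - q
J(n(-14)) - t = (1 - (-12)*(-14)) - 1*(-347094) = (1 - 1*168) + 347094 = (1 - 168) + 347094 = -167 + 347094 = 346927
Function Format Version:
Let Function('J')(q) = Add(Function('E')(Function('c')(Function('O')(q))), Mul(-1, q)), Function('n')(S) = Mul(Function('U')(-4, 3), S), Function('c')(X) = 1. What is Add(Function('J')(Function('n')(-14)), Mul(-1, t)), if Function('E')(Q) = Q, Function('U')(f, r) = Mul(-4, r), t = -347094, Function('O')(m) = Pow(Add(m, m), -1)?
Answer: 346927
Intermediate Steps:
Function('O')(m) = Mul(Rational(1, 2), Pow(m, -1)) (Function('O')(m) = Pow(Mul(2, m), -1) = Mul(Rational(1, 2), Pow(m, -1)))
Function('n')(S) = Mul(-12, S) (Function('n')(S) = Mul(Mul(-4, 3), S) = Mul(-12, S))
Function('J')(q) = Add(1, Mul(-1, q))
Add(Function('J')(Function('n')(-14)), Mul(-1, t)) = Add(Add(1, Mul(-1, Mul(-12, -14))), Mul(-1, -347094)) = Add(Add(1, Mul(-1, 168)), 347094) = Add(Add(1, -168), 347094) = Add(-167, 347094) = 346927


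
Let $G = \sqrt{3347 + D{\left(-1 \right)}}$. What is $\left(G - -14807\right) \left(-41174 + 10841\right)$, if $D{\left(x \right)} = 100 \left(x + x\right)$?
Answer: $-449140731 - 30333 \sqrt{3147} \approx -4.5084 \cdot 10^{8}$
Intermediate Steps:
$D{\left(x \right)} = 200 x$ ($D{\left(x \right)} = 100 \cdot 2 x = 200 x$)
$G = \sqrt{3147}$ ($G = \sqrt{3347 + 200 \left(-1\right)} = \sqrt{3347 - 200} = \sqrt{3147} \approx 56.098$)
$\left(G - -14807\right) \left(-41174 + 10841\right) = \left(\sqrt{3147} - -14807\right) \left(-41174 + 10841\right) = \left(\sqrt{3147} + \left(-1796 + 16603\right)\right) \left(-30333\right) = \left(\sqrt{3147} + 14807\right) \left(-30333\right) = \left(14807 + \sqrt{3147}\right) \left(-30333\right) = -449140731 - 30333 \sqrt{3147}$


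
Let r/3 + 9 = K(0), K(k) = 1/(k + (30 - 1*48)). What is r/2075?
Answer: -163/12450 ≈ -0.013092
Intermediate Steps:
K(k) = 1/(-18 + k) (K(k) = 1/(k + (30 - 48)) = 1/(k - 18) = 1/(-18 + k))
r = -163/6 (r = -27 + 3/(-18 + 0) = -27 + 3/(-18) = -27 + 3*(-1/18) = -27 - 1/6 = -163/6 ≈ -27.167)
r/2075 = -163/6/2075 = -163/6*1/2075 = -163/12450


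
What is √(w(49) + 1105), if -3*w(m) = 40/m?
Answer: √487185/21 ≈ 33.237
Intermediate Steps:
w(m) = -40/(3*m)
√(w(49) + 1105) = √(-40/3/49 + 1105) = √(-40/3*1/49 + 1105) = √(-40/147 + 1105) = √(162395/147) = √487185/21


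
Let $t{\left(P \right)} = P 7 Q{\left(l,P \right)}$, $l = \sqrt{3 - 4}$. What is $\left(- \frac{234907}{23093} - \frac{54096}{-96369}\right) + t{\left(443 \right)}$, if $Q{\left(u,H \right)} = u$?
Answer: $- \frac{1018500655}{105973777} + 3101 i \approx -9.6109 + 3101.0 i$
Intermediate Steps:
$l = i$ ($l = \sqrt{-1} = i \approx 1.0 i$)
$t{\left(P \right)} = 7 i P$ ($t{\left(P \right)} = P 7 i = 7 P i = 7 i P$)
$\left(- \frac{234907}{23093} - \frac{54096}{-96369}\right) + t{\left(443 \right)} = \left(- \frac{234907}{23093} - \frac{54096}{-96369}\right) + 7 i 443 = \left(\left(-234907\right) \frac{1}{23093} - - \frac{2576}{4589}\right) + 3101 i = \left(- \frac{234907}{23093} + \frac{2576}{4589}\right) + 3101 i = - \frac{1018500655}{105973777} + 3101 i$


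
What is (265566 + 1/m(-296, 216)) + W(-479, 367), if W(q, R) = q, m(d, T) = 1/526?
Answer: 265613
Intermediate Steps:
m(d, T) = 1/526
(265566 + 1/m(-296, 216)) + W(-479, 367) = (265566 + 1/(1/526)) - 479 = (265566 + 526) - 479 = 266092 - 479 = 265613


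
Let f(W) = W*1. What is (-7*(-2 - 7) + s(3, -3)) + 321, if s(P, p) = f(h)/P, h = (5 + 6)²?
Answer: 1273/3 ≈ 424.33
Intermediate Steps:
h = 121 (h = 11² = 121)
f(W) = W
s(P, p) = 121/P
(-7*(-2 - 7) + s(3, -3)) + 321 = (-7*(-2 - 7) + 121/3) + 321 = (-7*(-9) + 121*(⅓)) + 321 = (63 + 121/3) + 321 = 310/3 + 321 = 1273/3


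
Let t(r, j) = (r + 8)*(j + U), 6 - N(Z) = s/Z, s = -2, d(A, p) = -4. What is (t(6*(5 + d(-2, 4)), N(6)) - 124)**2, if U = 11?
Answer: 126736/9 ≈ 14082.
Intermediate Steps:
N(Z) = 6 + 2/Z (N(Z) = 6 - (-2)/Z = 6 + 2/Z)
t(r, j) = (8 + r)*(11 + j) (t(r, j) = (r + 8)*(j + 11) = (8 + r)*(11 + j))
(t(6*(5 + d(-2, 4)), N(6)) - 124)**2 = ((88 + 8*(6 + 2/6) + 11*(6*(5 - 4)) + (6 + 2/6)*(6*(5 - 4))) - 124)**2 = ((88 + 8*(6 + 2*(1/6)) + 11*(6*1) + (6 + 2*(1/6))*(6*1)) - 124)**2 = ((88 + 8*(6 + 1/3) + 11*6 + (6 + 1/3)*6) - 124)**2 = ((88 + 8*(19/3) + 66 + (19/3)*6) - 124)**2 = ((88 + 152/3 + 66 + 38) - 124)**2 = (728/3 - 124)**2 = (356/3)**2 = 126736/9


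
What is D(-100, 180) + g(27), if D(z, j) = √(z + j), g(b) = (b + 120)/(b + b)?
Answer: 49/18 + 4*√5 ≈ 11.666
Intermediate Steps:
g(b) = (120 + b)/(2*b) (g(b) = (120 + b)/((2*b)) = (120 + b)*(1/(2*b)) = (120 + b)/(2*b))
D(z, j) = √(j + z)
D(-100, 180) + g(27) = √(180 - 100) + (½)*(120 + 27)/27 = √80 + (½)*(1/27)*147 = 4*√5 + 49/18 = 49/18 + 4*√5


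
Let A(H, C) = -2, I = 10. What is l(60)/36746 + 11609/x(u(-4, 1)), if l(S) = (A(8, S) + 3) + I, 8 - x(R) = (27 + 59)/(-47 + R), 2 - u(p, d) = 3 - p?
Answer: 11091194925/9223246 ≈ 1202.5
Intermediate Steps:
u(p, d) = -1 + p (u(p, d) = 2 - (3 - p) = 2 + (-3 + p) = -1 + p)
x(R) = 8 - 86/(-47 + R) (x(R) = 8 - (27 + 59)/(-47 + R) = 8 - 86/(-47 + R))
l(S) = 11 (l(S) = (-2 + 3) + 10 = 1 + 10 = 11)
l(60)/36746 + 11609/x(u(-4, 1)) = 11/36746 + 11609/((2*(-231 + 4*(-1 - 4))/(-47 + (-1 - 4)))) = 11*(1/36746) + 11609/((2*(-231 + 4*(-5))/(-47 - 5))) = 11/36746 + 11609/((2*(-231 - 20)/(-52))) = 11/36746 + 11609/((2*(-1/52)*(-251))) = 11/36746 + 11609/(251/26) = 11/36746 + 11609*(26/251) = 11/36746 + 301834/251 = 11091194925/9223246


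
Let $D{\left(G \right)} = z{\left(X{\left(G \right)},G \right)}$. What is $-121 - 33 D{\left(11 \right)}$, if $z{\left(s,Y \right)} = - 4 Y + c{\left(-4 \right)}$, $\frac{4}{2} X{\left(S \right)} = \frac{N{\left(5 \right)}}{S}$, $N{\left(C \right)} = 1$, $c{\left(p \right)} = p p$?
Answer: $803$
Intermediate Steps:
$c{\left(p \right)} = p^{2}$
$X{\left(S \right)} = \frac{1}{2 S}$ ($X{\left(S \right)} = \frac{1 \frac{1}{S}}{2} = \frac{1}{2 S}$)
$z{\left(s,Y \right)} = 16 - 4 Y$ ($z{\left(s,Y \right)} = - 4 Y + \left(-4\right)^{2} = - 4 Y + 16 = 16 - 4 Y$)
$D{\left(G \right)} = 16 - 4 G$
$-121 - 33 D{\left(11 \right)} = -121 - 33 \left(16 - 44\right) = -121 - -924 = -121 + 924 = 803$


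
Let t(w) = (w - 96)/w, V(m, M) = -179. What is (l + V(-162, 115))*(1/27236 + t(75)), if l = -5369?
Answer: 264399649/170225 ≈ 1553.2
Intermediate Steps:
t(w) = (-96 + w)/w
(l + V(-162, 115))*(1/27236 + t(75)) = (-5369 - 179)*(1/27236 + (-96 + 75)/75) = -5548*(1/27236 + (1/75)*(-21)) = -5548*(1/27236 - 7/25) = -5548*(-190627/680900) = 264399649/170225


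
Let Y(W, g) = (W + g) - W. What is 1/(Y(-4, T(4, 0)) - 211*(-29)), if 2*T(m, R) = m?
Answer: 1/6121 ≈ 0.00016337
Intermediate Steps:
T(m, R) = m/2
Y(W, g) = g
1/(Y(-4, T(4, 0)) - 211*(-29)) = 1/((½)*4 - 211*(-29)) = 1/(2 + 6119) = 1/6121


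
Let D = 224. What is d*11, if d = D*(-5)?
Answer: -12320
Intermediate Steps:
d = -1120 (d = 224*(-5) = -1120)
d*11 = -1120*11 = -12320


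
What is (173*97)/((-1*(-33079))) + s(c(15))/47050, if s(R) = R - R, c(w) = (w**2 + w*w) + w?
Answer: 16781/33079 ≈ 0.50730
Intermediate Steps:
c(w) = w + 2*w**2 (c(w) = (w**2 + w**2) + w = 2*w**2 + w = w + 2*w**2)
s(R) = 0
(173*97)/((-1*(-33079))) + s(c(15))/47050 = (173*97)/((-1*(-33079))) + 0/47050 = 16781/33079 + 0*(1/47050) = 16781*(1/33079) + 0 = 16781/33079 + 0 = 16781/33079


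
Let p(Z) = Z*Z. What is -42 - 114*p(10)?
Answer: -11442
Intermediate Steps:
p(Z) = Z²
-42 - 114*p(10) = -42 - 114*10² = -42 - 114*100 = -42 - 11400 = -11442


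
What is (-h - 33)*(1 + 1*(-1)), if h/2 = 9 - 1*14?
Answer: 0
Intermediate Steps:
h = -10 (h = 2*(9 - 1*14) = 2*(9 - 14) = 2*(-5) = -10)
(-h - 33)*(1 + 1*(-1)) = (-1*(-10) - 33)*(1 + 1*(-1)) = (10 - 33)*(1 - 1) = -23*0 = 0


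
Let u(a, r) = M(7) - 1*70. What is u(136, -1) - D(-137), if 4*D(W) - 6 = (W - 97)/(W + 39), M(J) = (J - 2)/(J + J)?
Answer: -14061/196 ≈ -71.740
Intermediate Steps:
M(J) = (-2 + J)/(2*J) (M(J) = (-2 + J)/((2*J)) = (-2 + J)*(1/(2*J)) = (-2 + J)/(2*J))
D(W) = 3/2 + (-97 + W)/(4*(39 + W)) (D(W) = 3/2 + ((W - 97)/(W + 39))/4 = 3/2 + ((-97 + W)/(39 + W))/4 = 3/2 + (-97 + W)/(4*(39 + W)))
u(a, r) = -975/14 (u(a, r) = (½)*(-2 + 7)/7 - 1*70 = (½)*(⅐)*5 - 70 = 5/14 - 70 = -975/14)
u(136, -1) - D(-137) = -975/14 - (137 + 7*(-137))/(4*(39 - 137)) = -975/14 - (137 - 959)/(4*(-98)) = -975/14 - (-1)*(-822)/(4*98) = -975/14 - 1*411/196 = -975/14 - 411/196 = -14061/196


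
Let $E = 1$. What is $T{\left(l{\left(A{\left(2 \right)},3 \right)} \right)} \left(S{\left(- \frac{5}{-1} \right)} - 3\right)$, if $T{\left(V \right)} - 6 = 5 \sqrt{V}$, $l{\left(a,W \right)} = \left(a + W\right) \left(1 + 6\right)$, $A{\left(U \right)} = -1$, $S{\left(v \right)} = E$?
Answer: $-12 - 10 \sqrt{14} \approx -49.417$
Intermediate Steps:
$S{\left(v \right)} = 1$
$l{\left(a,W \right)} = 7 W + 7 a$ ($l{\left(a,W \right)} = \left(W + a\right) 7 = 7 W + 7 a$)
$T{\left(V \right)} = 6 + 5 \sqrt{V}$
$T{\left(l{\left(A{\left(2 \right)},3 \right)} \right)} \left(S{\left(- \frac{5}{-1} \right)} - 3\right) = \left(6 + 5 \sqrt{7 \cdot 3 + 7 \left(-1\right)}\right) \left(1 - 3\right) = \left(6 + 5 \sqrt{21 - 7}\right) \left(-2\right) = \left(6 + 5 \sqrt{14}\right) \left(-2\right) = -12 - 10 \sqrt{14}$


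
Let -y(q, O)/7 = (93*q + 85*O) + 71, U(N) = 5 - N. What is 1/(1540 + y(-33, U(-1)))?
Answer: 1/18956 ≈ 5.2754e-5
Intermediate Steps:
y(q, O) = -497 - 651*q - 595*O (y(q, O) = -7*((93*q + 85*O) + 71) = -7*((85*O + 93*q) + 71) = -7*(71 + 85*O + 93*q) = -497 - 651*q - 595*O)
1/(1540 + y(-33, U(-1))) = 1/(1540 + (-497 - 651*(-33) - 595*(5 - 1*(-1)))) = 1/(1540 + (-497 + 21483 - 595*(5 + 1))) = 1/(1540 + (-497 + 21483 - 595*6)) = 1/(1540 + (-497 + 21483 - 3570)) = 1/(1540 + 17416) = 1/18956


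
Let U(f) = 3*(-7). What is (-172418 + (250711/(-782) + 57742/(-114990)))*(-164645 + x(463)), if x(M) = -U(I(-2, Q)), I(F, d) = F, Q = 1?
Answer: 639279310565900344/22480545 ≈ 2.8437e+10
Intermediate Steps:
U(f) = -21
x(M) = 21 (x(M) = -1*(-21) = 21)
(-172418 + (250711/(-782) + 57742/(-114990)))*(-164645 + x(463)) = (-172418 + (250711/(-782) + 57742/(-114990)))*(-164645 + 21) = (-172418 + (250711*(-1/782) + 57742*(-1/114990)))*(-164624) = (-172418 + (-250711/782 - 28871/57495))*(-164624) = (-172418 - 14437206067/44961090)*(-164624) = -7766538421687/44961090*(-164624) = 639279310565900344/22480545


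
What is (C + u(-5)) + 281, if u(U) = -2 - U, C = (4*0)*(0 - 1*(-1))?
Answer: 284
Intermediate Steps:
C = 0 (C = 0*(0 + 1) = 0*1 = 0)
(C + u(-5)) + 281 = (0 + (-2 - 1*(-5))) + 281 = (0 + (-2 + 5)) + 281 = (0 + 3) + 281 = 3 + 281 = 284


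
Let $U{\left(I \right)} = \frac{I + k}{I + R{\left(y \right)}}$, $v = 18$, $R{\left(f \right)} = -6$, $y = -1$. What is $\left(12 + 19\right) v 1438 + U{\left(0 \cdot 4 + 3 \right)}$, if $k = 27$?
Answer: $802394$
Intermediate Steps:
$U{\left(I \right)} = \frac{27 + I}{-6 + I}$ ($U{\left(I \right)} = \frac{I + 27}{I - 6} = \frac{27 + I}{-6 + I}$)
$\left(12 + 19\right) v 1438 + U{\left(0 \cdot 4 + 3 \right)} = \left(12 + 19\right) 18 \cdot 1438 + \frac{27 + \left(0 \cdot 4 + 3\right)}{-6 + \left(0 \cdot 4 + 3\right)} = 31 \cdot 18 \cdot 1438 + \frac{27 + \left(0 + 3\right)}{-6 + \left(0 + 3\right)} = 558 \cdot 1438 + \frac{27 + 3}{-6 + 3} = 802404 + \frac{1}{-3} \cdot 30 = 802404 - 10 = 802394$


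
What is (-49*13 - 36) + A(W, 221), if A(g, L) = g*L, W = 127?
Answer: 27394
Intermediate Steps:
A(g, L) = L*g
(-49*13 - 36) + A(W, 221) = (-49*13 - 36) + 221*127 = (-637 - 36) + 28067 = -673 + 28067 = 27394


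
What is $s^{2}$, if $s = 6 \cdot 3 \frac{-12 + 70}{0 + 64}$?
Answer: $\frac{68121}{256} \approx 266.1$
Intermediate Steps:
$s = \frac{261}{16}$ ($s = 18 \cdot \frac{58}{64} = 18 \cdot 58 \cdot \frac{1}{64} = 18 \cdot \frac{29}{32} = \frac{261}{16} \approx 16.313$)
$s^{2} = \left(\frac{261}{16}\right)^{2} = \frac{68121}{256}$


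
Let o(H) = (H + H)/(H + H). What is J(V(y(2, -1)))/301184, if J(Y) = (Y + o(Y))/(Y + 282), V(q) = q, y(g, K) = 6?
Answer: 7/86740992 ≈ 8.0700e-8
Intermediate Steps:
o(H) = 1 (o(H) = (2*H)/((2*H)) = (2*H)*(1/(2*H)) = 1)
J(Y) = (1 + Y)/(282 + Y) (J(Y) = (Y + 1)/(Y + 282) = (1 + Y)/(282 + Y))
J(V(y(2, -1)))/301184 = ((1 + 6)/(282 + 6))/301184 = (7/288)*(1/301184) = 7/86740992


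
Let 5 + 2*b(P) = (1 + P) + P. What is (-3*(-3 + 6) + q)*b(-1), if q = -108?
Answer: 351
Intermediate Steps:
b(P) = -2 + P (b(P) = -5/2 + ((1 + P) + P)/2 = -5/2 + (1 + 2*P)/2 = -5/2 + (1/2 + P) = -2 + P)
(-3*(-3 + 6) + q)*b(-1) = (-3*(-3 + 6) - 108)*(-2 - 1) = (-3*3 - 108)*(-3) = (-9 - 108)*(-3) = -117*(-3) = 351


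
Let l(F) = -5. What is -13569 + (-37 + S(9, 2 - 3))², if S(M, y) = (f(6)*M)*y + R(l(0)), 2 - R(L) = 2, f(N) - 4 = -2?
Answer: -10544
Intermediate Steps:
f(N) = 2 (f(N) = 4 - 2 = 2)
R(L) = 0 (R(L) = 2 - 1*2 = 2 - 2 = 0)
S(M, y) = 2*M*y (S(M, y) = (2*M)*y + 0 = 2*M*y + 0 = 2*M*y)
-13569 + (-37 + S(9, 2 - 3))² = -13569 + (-37 + 2*9*(2 - 3))² = -13569 + (-37 + 2*9*(-1))² = -13569 + (-37 - 18)² = -13569 + (-55)² = -13569 + 3025 = -10544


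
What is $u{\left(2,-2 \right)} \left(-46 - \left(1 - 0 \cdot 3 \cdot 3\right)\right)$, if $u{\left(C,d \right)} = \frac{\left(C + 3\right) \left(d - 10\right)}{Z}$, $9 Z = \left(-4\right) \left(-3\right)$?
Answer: $2115$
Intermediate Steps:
$Z = \frac{4}{3}$ ($Z = \frac{\left(-4\right) \left(-3\right)}{9} = \frac{1}{9} \cdot 12 = \frac{4}{3} \approx 1.3333$)
$u{\left(C,d \right)} = \frac{3 \left(-10 + d\right) \left(3 + C\right)}{4}$ ($u{\left(C,d \right)} = \frac{\left(C + 3\right) \left(d - 10\right)}{\frac{4}{3}} = \left(3 + C\right) \left(-10 + d\right) \frac{3}{4} = \left(-10 + d\right) \left(3 + C\right) \frac{3}{4} = \frac{3 \left(-10 + d\right) \left(3 + C\right)}{4}$)
$u{\left(2,-2 \right)} \left(-46 - \left(1 - 0 \cdot 3 \cdot 3\right)\right) = \left(- \frac{45}{2} - 15 + \frac{9}{4} \left(-2\right) + \frac{3}{4} \cdot 2 \left(-2\right)\right) \left(-46 - \left(1 - 0 \cdot 3 \cdot 3\right)\right) = \left(- \frac{45}{2} - 15 - \frac{9}{2} - 3\right) \left(-46 + \left(0 \cdot 3 - 1\right)\right) = - 45 \left(-46 + \left(0 - 1\right)\right) = - 45 \left(-46 - 1\right) = \left(-45\right) \left(-47\right) = 2115$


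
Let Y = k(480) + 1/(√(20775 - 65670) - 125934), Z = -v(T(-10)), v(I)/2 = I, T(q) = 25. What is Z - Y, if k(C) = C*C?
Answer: -1218267568455672/5286472417 + I*√44895/15859417251 ≈ -2.3045e+5 + 1.336e-8*I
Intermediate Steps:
v(I) = 2*I
k(C) = C²
Z = -50 (Z = -2*25 = -1*50 = -50)
Y = 230400 + 1/(-125934 + I*√44895) (Y = 480² + 1/(√(20775 - 65670) - 125934) = 230400 + 1/(√(-44895) - 125934) = 230400 + 1/(I*√44895 - 125934) = 230400 + 1/(-125934 + I*√44895) ≈ 2.304e+5 - 1.336e-8*I)
Z - Y = -50 - (1218003244834822/5286472417 - I*√44895/15859417251) = -50 + (-1218003244834822/5286472417 + I*√44895/15859417251) = -1218267568455672/5286472417 + I*√44895/15859417251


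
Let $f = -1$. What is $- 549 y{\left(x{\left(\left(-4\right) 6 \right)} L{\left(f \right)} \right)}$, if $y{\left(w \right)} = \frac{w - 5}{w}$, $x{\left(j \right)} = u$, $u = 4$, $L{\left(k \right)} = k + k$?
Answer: $- \frac{7137}{8} \approx -892.13$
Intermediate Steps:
$L{\left(k \right)} = 2 k$
$x{\left(j \right)} = 4$
$y{\left(w \right)} = \frac{-5 + w}{w}$
$- 549 y{\left(x{\left(\left(-4\right) 6 \right)} L{\left(f \right)} \right)} = - 549 \frac{-5 + 4 \cdot 2 \left(-1\right)}{4 \cdot 2 \left(-1\right)} = - 549 \frac{-5 + 4 \left(-2\right)}{4 \left(-2\right)} = - 549 \frac{-5 - 8}{-8} = - 549 \left(\left(- \frac{1}{8}\right) \left(-13\right)\right) = \left(-549\right) \frac{13}{8} = - \frac{7137}{8}$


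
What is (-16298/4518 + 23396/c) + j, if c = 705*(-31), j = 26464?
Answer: 435436169507/16456815 ≈ 26459.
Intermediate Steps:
c = -21855
(-16298/4518 + 23396/c) + j = (-16298/4518 + 23396/(-21855)) + 26464 = (-16298*1/4518 + 23396*(-1/21855)) + 26464 = (-8149/2259 - 23396/21855) + 26464 = -76982653/16456815 + 26464 = 435436169507/16456815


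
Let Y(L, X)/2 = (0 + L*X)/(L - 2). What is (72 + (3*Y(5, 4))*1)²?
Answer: 12544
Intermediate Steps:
Y(L, X) = 2*L*X/(-2 + L) (Y(L, X) = 2*((0 + L*X)/(L - 2)) = 2*((L*X)/(-2 + L)) = 2*(L*X/(-2 + L)) = 2*L*X/(-2 + L))
(72 + (3*Y(5, 4))*1)² = (72 + (3*(2*5*4/(-2 + 5)))*1)² = (72 + (3*(2*5*4/3))*1)² = (72 + (3*(2*5*4*(⅓)))*1)² = (72 + (3*(40/3))*1)² = (72 + 40*1)² = (72 + 40)² = 112² = 12544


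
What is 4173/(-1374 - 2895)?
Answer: -1391/1423 ≈ -0.97751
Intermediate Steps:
4173/(-1374 - 2895) = 4173/(-4269) = 4173*(-1/4269) = -1391/1423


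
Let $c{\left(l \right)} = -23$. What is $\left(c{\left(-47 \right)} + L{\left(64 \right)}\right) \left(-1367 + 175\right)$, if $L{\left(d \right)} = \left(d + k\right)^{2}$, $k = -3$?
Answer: $-4408016$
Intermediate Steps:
$L{\left(d \right)} = \left(-3 + d\right)^{2}$ ($L{\left(d \right)} = \left(d - 3\right)^{2} = \left(-3 + d\right)^{2}$)
$\left(c{\left(-47 \right)} + L{\left(64 \right)}\right) \left(-1367 + 175\right) = \left(-23 + \left(-3 + 64\right)^{2}\right) \left(-1367 + 175\right) = \left(-23 + 61^{2}\right) \left(-1192\right) = \left(-23 + 3721\right) \left(-1192\right) = 3698 \left(-1192\right) = -4408016$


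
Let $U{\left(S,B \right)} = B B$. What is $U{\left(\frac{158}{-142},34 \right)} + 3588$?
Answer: $4744$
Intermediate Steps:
$U{\left(S,B \right)} = B^{2}$
$U{\left(\frac{158}{-142},34 \right)} + 3588 = 34^{2} + 3588 = 1156 + 3588 = 4744$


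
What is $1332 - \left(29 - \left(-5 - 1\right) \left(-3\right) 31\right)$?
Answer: $1861$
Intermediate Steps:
$1332 - \left(29 - \left(-5 - 1\right) \left(-3\right) 31\right) = 1332 - \left(29 - \left(-6\right) \left(-3\right) 31\right) = 1332 + \left(18 \cdot 31 - 29\right) = 1332 + \left(558 - 29\right) = 1332 + 529 = 1861$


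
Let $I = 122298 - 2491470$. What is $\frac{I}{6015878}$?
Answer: $- \frac{1184586}{3007939} \approx -0.39382$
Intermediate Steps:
$I = -2369172$ ($I = 122298 - 2491470 = -2369172$)
$\frac{I}{6015878} = - \frac{2369172}{6015878} = \left(-2369172\right) \frac{1}{6015878} = - \frac{1184586}{3007939}$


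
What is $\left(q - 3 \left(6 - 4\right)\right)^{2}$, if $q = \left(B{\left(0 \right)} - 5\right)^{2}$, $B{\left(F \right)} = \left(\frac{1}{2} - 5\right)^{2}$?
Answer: $\frac{13140625}{256} \approx 51331.0$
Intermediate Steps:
$B{\left(F \right)} = \frac{81}{4}$ ($B{\left(F \right)} = \left(\frac{1}{2} - 5\right)^{2} = \left(- \frac{9}{2}\right)^{2} = \frac{81}{4}$)
$q = \frac{3721}{16}$ ($q = \left(\frac{81}{4} - 5\right)^{2} = \left(\frac{61}{4}\right)^{2} = \frac{3721}{16} \approx 232.56$)
$\left(q - 3 \left(6 - 4\right)\right)^{2} = \left(\frac{3721}{16} - 3 \left(6 - 4\right)\right)^{2} = \left(\frac{3721}{16} - 6\right)^{2} = \left(\frac{3625}{16}\right)^{2} = \frac{13140625}{256}$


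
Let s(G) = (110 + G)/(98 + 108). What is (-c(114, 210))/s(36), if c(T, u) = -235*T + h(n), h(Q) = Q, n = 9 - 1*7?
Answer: 2759164/73 ≈ 37797.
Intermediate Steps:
n = 2 (n = 9 - 7 = 2)
s(G) = 55/103 + G/206 (s(G) = (110 + G)/206 = (110 + G)*(1/206) = 55/103 + G/206)
c(T, u) = 2 - 235*T (c(T, u) = -235*T + 2 = 2 - 235*T)
(-c(114, 210))/s(36) = (-(2 - 235*114))/(55/103 + (1/206)*36) = (-(2 - 26790))/(55/103 + 18/103) = (-1*(-26788))/(73/103) = 26788*(103/73) = 2759164/73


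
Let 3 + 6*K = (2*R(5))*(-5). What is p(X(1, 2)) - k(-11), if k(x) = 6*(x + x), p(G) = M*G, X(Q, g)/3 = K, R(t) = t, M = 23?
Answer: -955/2 ≈ -477.50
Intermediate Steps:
K = -53/6 (K = -½ + ((2*5)*(-5))/6 = -½ + (10*(-5))/6 = -½ + (⅙)*(-50) = -½ - 25/3 = -53/6 ≈ -8.8333)
X(Q, g) = -53/2 (X(Q, g) = 3*(-53/6) = -53/2)
p(G) = 23*G
k(x) = 12*x (k(x) = 6*(2*x) = 12*x)
p(X(1, 2)) - k(-11) = 23*(-53/2) - 12*(-11) = -1219/2 - 1*(-132) = -1219/2 + 132 = -955/2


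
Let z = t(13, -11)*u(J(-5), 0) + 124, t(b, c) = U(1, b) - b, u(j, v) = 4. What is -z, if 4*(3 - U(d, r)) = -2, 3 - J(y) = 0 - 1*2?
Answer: -86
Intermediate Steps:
J(y) = 5 (J(y) = 3 - (0 - 1*2) = 3 - (0 - 2) = 3 - 1*(-2) = 3 + 2 = 5)
U(d, r) = 7/2 (U(d, r) = 3 - 1/4*(-2) = 3 + 1/2 = 7/2)
t(b, c) = 7/2 - b
z = 86 (z = (7/2 - 1*13)*4 + 124 = (7/2 - 13)*4 + 124 = -19/2*4 + 124 = -38 + 124 = 86)
-z = -1*86 = -86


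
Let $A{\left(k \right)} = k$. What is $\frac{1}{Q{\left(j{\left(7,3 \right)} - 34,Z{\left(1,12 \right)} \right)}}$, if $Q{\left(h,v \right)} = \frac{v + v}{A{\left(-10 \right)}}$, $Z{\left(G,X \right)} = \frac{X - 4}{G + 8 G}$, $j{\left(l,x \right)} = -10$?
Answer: $- \frac{45}{8} \approx -5.625$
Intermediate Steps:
$Z{\left(G,X \right)} = \frac{-4 + X}{9 G}$
$Q{\left(h,v \right)} = - \frac{v}{5}$ ($Q{\left(h,v \right)} = \frac{v + v}{-10} = 2 v \left(- \frac{1}{10}\right) = - \frac{v}{5}$)
$\frac{1}{Q{\left(j{\left(7,3 \right)} - 34,Z{\left(1,12 \right)} \right)}} = \frac{1}{\left(- \frac{1}{5}\right) \frac{-4 + 12}{9 \cdot 1}} = \frac{1}{\left(- \frac{1}{5}\right) \frac{1}{9} \cdot 1 \cdot 8} = \frac{1}{\left(- \frac{1}{5}\right) \frac{8}{9}} = \frac{1}{- \frac{8}{45}} = - \frac{45}{8}$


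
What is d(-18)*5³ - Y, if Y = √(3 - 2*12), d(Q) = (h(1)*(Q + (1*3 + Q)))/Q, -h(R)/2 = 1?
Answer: -1375/3 - I*√21 ≈ -458.33 - 4.5826*I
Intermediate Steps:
h(R) = -2 (h(R) = -2*1 = -2)
d(Q) = (-6 - 4*Q)/Q (d(Q) = (-2*(Q + (1*3 + Q)))/Q = (-2*(Q + (3 + Q)))/Q = (-2*(3 + 2*Q))/Q = (-6 - 4*Q)/Q)
Y = I*√21 (Y = √(3 - 24) = √(-21) = I*√21 ≈ 4.5826*I)
d(-18)*5³ - Y = (-4 - 6/(-18))*5³ - I*√21 = (-4 - 6*(-1/18))*125 - I*√21 = (-4 + ⅓)*125 - I*√21 = -11/3*125 - I*√21 = -1375/3 - I*√21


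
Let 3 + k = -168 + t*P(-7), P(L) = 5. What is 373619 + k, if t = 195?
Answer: 374423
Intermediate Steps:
k = 804 (k = -3 + (-168 + 195*5) = -3 + (-168 + 975) = -3 + 807 = 804)
373619 + k = 373619 + 804 = 374423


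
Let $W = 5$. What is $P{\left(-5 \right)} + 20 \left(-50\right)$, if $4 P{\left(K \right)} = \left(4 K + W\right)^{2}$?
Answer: $- \frac{3775}{4} \approx -943.75$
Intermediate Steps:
$P{\left(K \right)} = \frac{\left(5 + 4 K\right)^{2}}{4}$ ($P{\left(K \right)} = \frac{\left(4 K + 5\right)^{2}}{4} = \frac{\left(5 + 4 K\right)^{2}}{4}$)
$P{\left(-5 \right)} + 20 \left(-50\right) = \frac{\left(5 + 4 \left(-5\right)\right)^{2}}{4} + 20 \left(-50\right) = \frac{\left(5 - 20\right)^{2}}{4} - 1000 = \frac{\left(-15\right)^{2}}{4} - 1000 = \frac{1}{4} \cdot 225 - 1000 = \frac{225}{4} - 1000 = - \frac{3775}{4}$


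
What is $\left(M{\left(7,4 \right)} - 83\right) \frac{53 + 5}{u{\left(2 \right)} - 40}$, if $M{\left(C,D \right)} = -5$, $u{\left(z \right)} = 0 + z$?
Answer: $\frac{2552}{19} \approx 134.32$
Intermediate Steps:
$u{\left(z \right)} = z$
$\left(M{\left(7,4 \right)} - 83\right) \frac{53 + 5}{u{\left(2 \right)} - 40} = \left(-5 - 83\right) \frac{53 + 5}{2 - 40} = - 88 \frac{58}{-38} = - 88 \cdot 58 \left(- \frac{1}{38}\right) = \left(-88\right) \left(- \frac{29}{19}\right) = \frac{2552}{19}$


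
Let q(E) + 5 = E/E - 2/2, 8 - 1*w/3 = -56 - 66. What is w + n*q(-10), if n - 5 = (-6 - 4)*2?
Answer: 465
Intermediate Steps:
n = -15 (n = 5 + (-6 - 4)*2 = 5 - 10*2 = 5 - 20 = -15)
w = 390 (w = 24 - 3*(-56 - 66) = 24 - 3*(-122) = 24 + 366 = 390)
q(E) = -5 (q(E) = -5 + (E/E - 2/2) = -5 + (1 - 2*½) = -5 + (1 - 1) = -5 + 0 = -5)
w + n*q(-10) = 390 - 15*(-5) = 390 + 75 = 465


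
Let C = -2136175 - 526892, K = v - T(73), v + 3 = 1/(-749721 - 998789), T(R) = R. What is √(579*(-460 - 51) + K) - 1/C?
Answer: 1/2663067 + I*√904788866354243010/1748510 ≈ 3.7551e-7 + 544.01*I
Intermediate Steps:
v = -5245531/1748510 (v = -3 + 1/(-749721 - 998789) = -3 + 1/(-1748510) = -3 - 1/1748510 = -5245531/1748510 ≈ -3.0000)
K = -132886761/1748510 (K = -5245531/1748510 - 1*73 = -5245531/1748510 - 73 = -132886761/1748510 ≈ -76.000)
C = -2663067
√(579*(-460 - 51) + K) - 1/C = √(579*(-460 - 51) - 132886761/1748510) - 1/(-2663067) = √(579*(-511) - 132886761/1748510) - 1*(-1/2663067) = √(-295869 - 132886761/1748510) + 1/2663067 = √(-517462791951/1748510) + 1/2663067 = I*√904788866354243010/1748510 + 1/2663067 = 1/2663067 + I*√904788866354243010/1748510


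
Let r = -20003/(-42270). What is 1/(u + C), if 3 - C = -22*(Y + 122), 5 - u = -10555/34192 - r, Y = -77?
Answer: 722647920/721767675373 ≈ 0.0010012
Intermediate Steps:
r = 20003/42270 (r = -20003*(-1/42270) = 20003/42270 ≈ 0.47322)
u = 4178290813/722647920 (u = 5 - (-10555/34192 - 1*20003/42270) = 5 - (-10555*1/34192 - 20003/42270) = 5 - (-10555/34192 - 20003/42270) = 5 - 1*(-565051213/722647920) = 5 + 565051213/722647920 = 4178290813/722647920 ≈ 5.7819)
C = 993 (C = 3 - (-22)*(-77 + 122) = 3 - (-22)*45 = 3 - 1*(-990) = 3 + 990 = 993)
1/(u + C) = 1/(4178290813/722647920 + 993) = 1/(721767675373/722647920) = 722647920/721767675373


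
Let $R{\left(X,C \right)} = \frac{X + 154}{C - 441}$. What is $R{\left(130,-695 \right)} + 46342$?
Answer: $\frac{185367}{4} \approx 46342.0$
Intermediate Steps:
$R{\left(X,C \right)} = \frac{154 + X}{-441 + C}$
$R{\left(130,-695 \right)} + 46342 = \frac{154 + 130}{-441 - 695} + 46342 = \frac{1}{-1136} \cdot 284 + 46342 = \left(- \frac{1}{1136}\right) 284 + 46342 = - \frac{1}{4} + 46342 = \frac{185367}{4}$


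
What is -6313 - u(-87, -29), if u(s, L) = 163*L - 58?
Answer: -1528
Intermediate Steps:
u(s, L) = -58 + 163*L
-6313 - u(-87, -29) = -6313 - (-58 + 163*(-29)) = -6313 - (-58 - 4727) = -6313 - 1*(-4785) = -6313 + 4785 = -1528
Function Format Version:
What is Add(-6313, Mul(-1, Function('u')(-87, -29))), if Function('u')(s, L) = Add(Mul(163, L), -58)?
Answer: -1528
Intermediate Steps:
Function('u')(s, L) = Add(-58, Mul(163, L))
Add(-6313, Mul(-1, Function('u')(-87, -29))) = Add(-6313, Mul(-1, Add(-58, Mul(163, -29)))) = Add(-6313, Mul(-1, Add(-58, -4727))) = Add(-6313, Mul(-1, -4785)) = Add(-6313, 4785) = -1528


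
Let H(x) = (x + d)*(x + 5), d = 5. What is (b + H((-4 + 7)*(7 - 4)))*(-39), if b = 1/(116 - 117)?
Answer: -7605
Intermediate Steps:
H(x) = (5 + x)² (H(x) = (x + 5)*(x + 5) = (5 + x)*(5 + x) = (5 + x)²)
b = -1 (b = 1/(-1) = -1)
(b + H((-4 + 7)*(7 - 4)))*(-39) = (-1 + (25 + ((-4 + 7)*(7 - 4))² + 10*((-4 + 7)*(7 - 4))))*(-39) = (-1 + (25 + (3*3)² + 10*(3*3)))*(-39) = (-1 + (25 + 9² + 10*9))*(-39) = (-1 + (25 + 81 + 90))*(-39) = (-1 + 196)*(-39) = 195*(-39) = -7605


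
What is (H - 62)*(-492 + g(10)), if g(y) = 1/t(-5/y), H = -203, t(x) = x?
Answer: 130910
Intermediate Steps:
g(y) = -y/5 (g(y) = 1/(-5/y) = -y/5)
(H - 62)*(-492 + g(10)) = (-203 - 62)*(-492 - ⅕*10) = -265*(-492 - 2) = -265*(-494) = 130910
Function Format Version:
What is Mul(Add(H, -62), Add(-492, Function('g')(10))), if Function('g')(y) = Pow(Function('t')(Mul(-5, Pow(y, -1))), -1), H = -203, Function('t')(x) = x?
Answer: 130910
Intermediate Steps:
Function('g')(y) = Mul(Rational(-1, 5), y) (Function('g')(y) = Pow(Mul(-5, Pow(y, -1)), -1) = Mul(Rational(-1, 5), y))
Mul(Add(H, -62), Add(-492, Function('g')(10))) = Mul(Add(-203, -62), Add(-492, Mul(Rational(-1, 5), 10))) = Mul(-265, Add(-492, -2)) = Mul(-265, -494) = 130910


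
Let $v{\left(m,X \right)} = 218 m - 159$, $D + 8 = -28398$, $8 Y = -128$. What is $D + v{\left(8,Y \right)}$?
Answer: $-26821$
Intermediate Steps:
$Y = -16$ ($Y = \frac{1}{8} \left(-128\right) = -16$)
$D = -28406$ ($D = -8 - 28398 = -28406$)
$v{\left(m,X \right)} = -159 + 218 m$
$D + v{\left(8,Y \right)} = -28406 + \left(-159 + 218 \cdot 8\right) = -28406 + \left(-159 + 1744\right) = -28406 + 1585 = -26821$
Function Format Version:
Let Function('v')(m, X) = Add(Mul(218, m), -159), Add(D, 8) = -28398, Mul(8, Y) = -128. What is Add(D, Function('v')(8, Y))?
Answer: -26821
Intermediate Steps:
Y = -16 (Y = Mul(Rational(1, 8), -128) = -16)
D = -28406 (D = Add(-8, -28398) = -28406)
Function('v')(m, X) = Add(-159, Mul(218, m))
Add(D, Function('v')(8, Y)) = Add(-28406, Add(-159, Mul(218, 8))) = Add(-28406, Add(-159, 1744)) = Add(-28406, 1585) = -26821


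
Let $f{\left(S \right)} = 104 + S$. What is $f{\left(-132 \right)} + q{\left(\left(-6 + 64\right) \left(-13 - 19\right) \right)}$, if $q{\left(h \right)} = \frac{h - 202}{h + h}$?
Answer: $- \frac{50939}{1856} \approx -27.446$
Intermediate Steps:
$q{\left(h \right)} = \frac{-202 + h}{2 h}$
$f{\left(-132 \right)} + q{\left(\left(-6 + 64\right) \left(-13 - 19\right) \right)} = \left(104 - 132\right) + \frac{-202 + \left(-6 + 64\right) \left(-13 - 19\right)}{2 \left(-6 + 64\right) \left(-13 - 19\right)} = -28 + \frac{-202 + 58 \left(-32\right)}{2 \cdot 58 \left(-32\right)} = -28 + \frac{-202 - 1856}{2 \left(-1856\right)} = -28 + \frac{1}{2} \left(- \frac{1}{1856}\right) \left(-2058\right) = -28 + \frac{1029}{1856} = - \frac{50939}{1856}$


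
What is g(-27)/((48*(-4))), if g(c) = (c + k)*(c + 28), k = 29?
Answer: -1/96 ≈ -0.010417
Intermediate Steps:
g(c) = (28 + c)*(29 + c) (g(c) = (c + 29)*(c + 28) = (29 + c)*(28 + c) = (28 + c)*(29 + c))
g(-27)/((48*(-4))) = (812 + (-27)**2 + 57*(-27))/((48*(-4))) = (812 + 729 - 1539)/(-192) = 2*(-1/192) = -1/96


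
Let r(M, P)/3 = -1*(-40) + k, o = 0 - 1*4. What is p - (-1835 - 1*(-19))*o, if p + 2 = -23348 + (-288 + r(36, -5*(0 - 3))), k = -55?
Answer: -30947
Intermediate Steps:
o = -4 (o = 0 - 4 = -4)
r(M, P) = -45 (r(M, P) = 3*(-1*(-40) - 55) = 3*(40 - 55) = 3*(-15) = -45)
p = -23683 (p = -2 + (-23348 + (-288 - 45)) = -2 + (-23348 - 333) = -2 - 23681 = -23683)
p - (-1835 - 1*(-19))*o = -23683 - (-1835 - 1*(-19))*(-4) = -23683 - (-1835 + 19)*(-4) = -23683 - (-1816)*(-4) = -23683 - 1*7264 = -23683 - 7264 = -30947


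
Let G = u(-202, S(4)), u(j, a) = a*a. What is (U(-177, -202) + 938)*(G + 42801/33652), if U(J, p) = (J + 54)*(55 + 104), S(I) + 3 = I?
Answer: -1423478407/33652 ≈ -42300.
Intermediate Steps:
S(I) = -3 + I
U(J, p) = 8586 + 159*J (U(J, p) = (54 + J)*159 = 8586 + 159*J)
u(j, a) = a²
G = 1 (G = (-3 + 4)² = 1² = 1)
(U(-177, -202) + 938)*(G + 42801/33652) = ((8586 + 159*(-177)) + 938)*(1 + 42801/33652) = ((8586 - 28143) + 938)*(1 + 42801*(1/33652)) = (-19557 + 938)*(1 + 42801/33652) = -18619*76453/33652 = -1423478407/33652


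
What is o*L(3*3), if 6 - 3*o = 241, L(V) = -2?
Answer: 470/3 ≈ 156.67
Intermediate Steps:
o = -235/3 (o = 2 - ⅓*241 = 2 - 241/3 = -235/3 ≈ -78.333)
o*L(3*3) = -235/3*(-2) = 470/3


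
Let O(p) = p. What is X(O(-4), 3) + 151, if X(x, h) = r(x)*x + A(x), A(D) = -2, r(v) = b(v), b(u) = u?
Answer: 165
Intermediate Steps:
r(v) = v
X(x, h) = -2 + x**2 (X(x, h) = x*x - 2 = x**2 - 2 = -2 + x**2)
X(O(-4), 3) + 151 = (-2 + (-4)**2) + 151 = (-2 + 16) + 151 = 14 + 151 = 165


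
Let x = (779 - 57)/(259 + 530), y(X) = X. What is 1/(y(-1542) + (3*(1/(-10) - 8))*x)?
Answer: -1315/2056971 ≈ -0.00063929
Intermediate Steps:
x = 722/789 ≈ 0.91508
1/(y(-1542) + (3*(1/(-10) - 8))*x) = 1/(-1542 + (3*(1/(-10) - 8))*(722/789)) = 1/(-1542 + (3*(-⅒ - 8))*(722/789)) = 1/(-1542 + (3*(-81/10))*(722/789)) = 1/(-1542 - 243/10*722/789) = 1/(-1542 - 29241/1315) = 1/(-2056971/1315) = -1315/2056971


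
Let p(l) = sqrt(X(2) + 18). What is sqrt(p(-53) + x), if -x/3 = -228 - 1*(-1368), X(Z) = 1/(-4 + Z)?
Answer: sqrt(-13680 + 2*sqrt(70))/2 ≈ 58.445*I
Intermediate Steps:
x = -3420 (x = -3*(-228 - 1*(-1368)) = -3*(-228 + 1368) = -3*1140 = -3420)
p(l) = sqrt(70)/2 (p(l) = sqrt(1/(-4 + 2) + 18) = sqrt(1/(-2) + 18) = sqrt(-1/2 + 18) = sqrt(35/2) = sqrt(70)/2)
sqrt(p(-53) + x) = sqrt(sqrt(70)/2 - 3420) = sqrt(-3420 + sqrt(70)/2)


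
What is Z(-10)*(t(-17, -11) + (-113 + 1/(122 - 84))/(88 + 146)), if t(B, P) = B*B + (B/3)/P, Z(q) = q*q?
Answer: 235590275/8151 ≈ 28903.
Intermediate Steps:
Z(q) = q²
t(B, P) = B² + B/(3*P) (t(B, P) = B² + (B*(⅓))/P = B² + (B/3)/P = B² + B/(3*P))
Z(-10)*(t(-17, -11) + (-113 + 1/(122 - 84))/(88 + 146)) = (-10)²*(((-17)² + (⅓)*(-17)/(-11)) + (-113 + 1/(122 - 84))/(88 + 146)) = 100*((289 + (⅓)*(-17)*(-1/11)) + (-113 + 1/38)/234) = 100*((289 + 17/33) + (-113 + 1/38)*(1/234)) = 100*(9554/33 - 4293/38*1/234) = 100*(9554/33 - 477/988) = 100*(9423611/32604) = 235590275/8151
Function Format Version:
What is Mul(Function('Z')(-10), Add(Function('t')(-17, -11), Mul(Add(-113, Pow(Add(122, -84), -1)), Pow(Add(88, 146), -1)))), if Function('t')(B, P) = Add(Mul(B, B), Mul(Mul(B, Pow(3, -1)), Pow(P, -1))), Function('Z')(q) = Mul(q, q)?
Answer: Rational(235590275, 8151) ≈ 28903.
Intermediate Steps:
Function('Z')(q) = Pow(q, 2)
Function('t')(B, P) = Add(Pow(B, 2), Mul(Rational(1, 3), B, Pow(P, -1))) (Function('t')(B, P) = Add(Pow(B, 2), Mul(Mul(B, Rational(1, 3)), Pow(P, -1))) = Add(Pow(B, 2), Mul(Mul(Rational(1, 3), B), Pow(P, -1))) = Add(Pow(B, 2), Mul(Rational(1, 3), B, Pow(P, -1))))
Mul(Function('Z')(-10), Add(Function('t')(-17, -11), Mul(Add(-113, Pow(Add(122, -84), -1)), Pow(Add(88, 146), -1)))) = Mul(Pow(-10, 2), Add(Add(Pow(-17, 2), Mul(Rational(1, 3), -17, Pow(-11, -1))), Mul(Add(-113, Pow(Add(122, -84), -1)), Pow(Add(88, 146), -1)))) = Mul(100, Add(Add(289, Mul(Rational(1, 3), -17, Rational(-1, 11))), Mul(Add(-113, Pow(38, -1)), Pow(234, -1)))) = Mul(100, Add(Add(289, Rational(17, 33)), Mul(Add(-113, Rational(1, 38)), Rational(1, 234)))) = Mul(100, Add(Rational(9554, 33), Mul(Rational(-4293, 38), Rational(1, 234)))) = Mul(100, Add(Rational(9554, 33), Rational(-477, 988))) = Mul(100, Rational(9423611, 32604)) = Rational(235590275, 8151)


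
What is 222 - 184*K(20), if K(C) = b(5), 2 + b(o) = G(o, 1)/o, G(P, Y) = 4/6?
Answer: 8482/15 ≈ 565.47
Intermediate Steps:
G(P, Y) = ⅔ (G(P, Y) = 4*(⅙) = ⅔)
b(o) = -2 + 2/(3*o)
K(C) = -28/15 (K(C) = -2 + (⅔)/5 = -2 + (⅔)*(⅕) = -2 + 2/15 = -28/15)
222 - 184*K(20) = 222 - 184*(-28/15) = 222 + 5152/15 = 8482/15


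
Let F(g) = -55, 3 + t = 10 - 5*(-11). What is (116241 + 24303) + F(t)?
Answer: 140489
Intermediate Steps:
t = 62 (t = -3 + (10 - 5*(-11)) = -3 + (10 + 55) = -3 + 65 = 62)
(116241 + 24303) + F(t) = (116241 + 24303) - 55 = 140544 - 55 = 140489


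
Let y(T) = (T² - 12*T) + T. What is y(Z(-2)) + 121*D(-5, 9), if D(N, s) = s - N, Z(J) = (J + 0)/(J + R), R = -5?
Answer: 82856/49 ≈ 1690.9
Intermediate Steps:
Z(J) = J/(-5 + J) (Z(J) = (J + 0)/(J - 5) = J/(-5 + J))
y(T) = T² - 11*T
y(Z(-2)) + 121*D(-5, 9) = (-2/(-5 - 2))*(-11 - 2/(-5 - 2)) + 121*(9 - 1*(-5)) = (-2/(-7))*(-11 - 2/(-7)) + 121*(9 + 5) = (-2*(-⅐))*(-11 - 2*(-⅐)) + 121*14 = 2*(-11 + 2/7)/7 + 1694 = (2/7)*(-75/7) + 1694 = -150/49 + 1694 = 82856/49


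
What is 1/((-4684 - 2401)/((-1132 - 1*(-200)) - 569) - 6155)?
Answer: -1501/9231570 ≈ -0.00016259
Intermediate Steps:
1/((-4684 - 2401)/((-1132 - 1*(-200)) - 569) - 6155) = 1/(-7085/((-1132 + 200) - 569) - 6155) = 1/(-7085/(-932 - 569) - 6155) = 1/(-7085/(-1501) - 6155) = 1/(-7085*(-1/1501) - 6155) = 1/(7085/1501 - 6155) = 1/(-9231570/1501) = -1501/9231570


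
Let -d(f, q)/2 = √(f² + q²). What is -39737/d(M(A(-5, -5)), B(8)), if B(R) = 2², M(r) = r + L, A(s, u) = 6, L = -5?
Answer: 39737*√17/34 ≈ 4818.8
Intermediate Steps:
M(r) = -5 + r (M(r) = r - 5 = -5 + r)
B(R) = 4
d(f, q) = -2*√(f² + q²)
-39737/d(M(A(-5, -5)), B(8)) = -39737*(-1/(2*√((-5 + 6)² + 4²))) = -39737*(-1/(2*√(1² + 16))) = -39737*(-1/(2*√(1 + 16))) = -39737*(-√17/34) = -(-39737)*√17/34 = 39737*√17/34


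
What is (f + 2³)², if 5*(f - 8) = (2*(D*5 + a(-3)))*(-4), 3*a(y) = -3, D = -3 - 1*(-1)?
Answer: 28224/25 ≈ 1129.0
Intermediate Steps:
D = -2 (D = -3 + 1 = -2)
a(y) = -1 (a(y) = (⅓)*(-3) = -1)
f = 128/5 (f = 8 + ((2*(-2*5 - 1))*(-4))/5 = 8 + ((2*(-10 - 1))*(-4))/5 = 8 + ((2*(-11))*(-4))/5 = 8 + (-22*(-4))/5 = 8 + (⅕)*88 = 8 + 88/5 = 128/5 ≈ 25.600)
(f + 2³)² = (128/5 + 2³)² = (128/5 + 8)² = (168/5)² = 28224/25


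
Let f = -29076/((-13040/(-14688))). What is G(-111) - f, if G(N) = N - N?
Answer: 26691768/815 ≈ 32751.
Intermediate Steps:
G(N) = 0
f = -26691768/815 (f = -29076/((-13040*(-1/14688))) = -29076/815/918 = -29076*918/815 = -26691768/815 ≈ -32751.)
G(-111) - f = 0 - 1*(-26691768/815) = 0 + 26691768/815 = 26691768/815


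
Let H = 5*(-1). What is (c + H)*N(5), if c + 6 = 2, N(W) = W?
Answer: -45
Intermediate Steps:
H = -5
c = -4 (c = -6 + 2 = -4)
(c + H)*N(5) = (-4 - 5)*5 = -9*5 = -45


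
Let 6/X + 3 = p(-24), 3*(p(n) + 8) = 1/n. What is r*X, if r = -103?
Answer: 44496/793 ≈ 56.111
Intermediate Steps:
p(n) = -8 + 1/(3*n)
X = -432/793 (X = 6/(-3 + (-8 + (⅓)/(-24))) = 6/(-3 + (-8 + (⅓)*(-1/24))) = 6/(-3 + (-8 - 1/72)) = 6/(-3 - 577/72) = 6/(-793/72) = 6*(-72/793) = -432/793 ≈ -0.54477)
r*X = -103*(-432/793) = 44496/793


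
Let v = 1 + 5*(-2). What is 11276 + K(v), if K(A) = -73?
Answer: 11203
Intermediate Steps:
v = -9 (v = 1 - 10 = -9)
11276 + K(v) = 11276 - 73 = 11203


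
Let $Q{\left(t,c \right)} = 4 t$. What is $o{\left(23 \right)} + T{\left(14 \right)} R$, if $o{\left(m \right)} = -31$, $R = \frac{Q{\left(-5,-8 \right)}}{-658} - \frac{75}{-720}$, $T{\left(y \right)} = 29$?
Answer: $- \frac{427927}{15792} \approx -27.098$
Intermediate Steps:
$R = \frac{2125}{15792}$ ($R = \frac{4 \left(-5\right)}{-658} - \frac{75}{-720} = \left(-20\right) \left(- \frac{1}{658}\right) - - \frac{5}{48} = \frac{10}{329} + \frac{5}{48} = \frac{2125}{15792} \approx 0.13456$)
$o{\left(23 \right)} + T{\left(14 \right)} R = -31 + 29 \cdot \frac{2125}{15792} = -31 + \frac{61625}{15792} = - \frac{427927}{15792}$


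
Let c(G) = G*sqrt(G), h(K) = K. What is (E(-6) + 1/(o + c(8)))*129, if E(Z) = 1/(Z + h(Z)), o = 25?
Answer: 8041/452 - 2064*sqrt(2)/113 ≈ -8.0415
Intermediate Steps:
E(Z) = 1/(2*Z) (E(Z) = 1/(Z + Z) = 1/(2*Z))
c(G) = G**(3/2)
(E(-6) + 1/(o + c(8)))*129 = ((1/2)/(-6) + 1/(25 + 8**(3/2)))*129 = ((1/2)*(-1/6) + 1/(25 + 16*sqrt(2)))*129 = (-1/12 + 1/(25 + 16*sqrt(2)))*129 = -43/4 + 129/(25 + 16*sqrt(2))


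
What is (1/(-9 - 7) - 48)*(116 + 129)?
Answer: -188405/16 ≈ -11775.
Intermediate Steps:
(1/(-9 - 7) - 48)*(116 + 129) = (1/(-16) - 48)*245 = (-1/16 - 48)*245 = -769/16*245 = -188405/16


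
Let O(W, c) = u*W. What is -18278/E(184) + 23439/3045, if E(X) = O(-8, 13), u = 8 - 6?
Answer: 9338589/8120 ≈ 1150.1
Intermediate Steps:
u = 2
O(W, c) = 2*W
E(X) = -16 (E(X) = 2*(-8) = -16)
-18278/E(184) + 23439/3045 = -18278/(-16) + 23439/3045 = -18278*(-1/16) + 23439*(1/3045) = 9139/8 + 7813/1015 = 9338589/8120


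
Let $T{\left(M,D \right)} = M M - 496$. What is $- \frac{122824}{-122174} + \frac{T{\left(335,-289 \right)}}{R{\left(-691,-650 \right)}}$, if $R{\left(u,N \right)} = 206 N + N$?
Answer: $\frac{36866543}{210750150} \approx 0.17493$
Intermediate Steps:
$T{\left(M,D \right)} = -496 + M^{2}$ ($T{\left(M,D \right)} = M^{2} - 496 = -496 + M^{2}$)
$R{\left(u,N \right)} = 207 N$
$- \frac{122824}{-122174} + \frac{T{\left(335,-289 \right)}}{R{\left(-691,-650 \right)}} = - \frac{122824}{-122174} + \frac{-496 + 335^{2}}{207 \left(-650\right)} = \left(-122824\right) \left(- \frac{1}{122174}\right) + \frac{-496 + 112225}{-134550} = \frac{4724}{4699} + 111729 \left(- \frac{1}{134550}\right) = \frac{4724}{4699} - \frac{37243}{44850} = \frac{36866543}{210750150}$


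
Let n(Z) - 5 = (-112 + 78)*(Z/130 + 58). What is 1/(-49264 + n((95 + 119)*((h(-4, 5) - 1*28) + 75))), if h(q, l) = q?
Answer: -65/3486449 ≈ -1.8644e-5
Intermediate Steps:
n(Z) = -1967 - 17*Z/65 (n(Z) = 5 + (-112 + 78)*(Z/130 + 58) = 5 - 34*(Z*(1/130) + 58) = 5 - 34*(Z/130 + 58) = 5 - 34*(58 + Z/130) = 5 + (-1972 - 17*Z/65) = -1967 - 17*Z/65)
1/(-49264 + n((95 + 119)*((h(-4, 5) - 1*28) + 75))) = 1/(-49264 + (-1967 - 17*(95 + 119)*((-4 - 1*28) + 75)/65)) = 1/(-49264 + (-1967 - 3638*((-4 - 28) + 75)/65)) = 1/(-49264 + (-1967 - 3638*(-32 + 75)/65)) = 1/(-49264 + (-1967 - 3638*43/65)) = 1/(-49264 + (-1967 - 17/65*9202)) = 1/(-49264 + (-1967 - 156434/65)) = 1/(-49264 - 284289/65) = 1/(-3486449/65) = -65/3486449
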